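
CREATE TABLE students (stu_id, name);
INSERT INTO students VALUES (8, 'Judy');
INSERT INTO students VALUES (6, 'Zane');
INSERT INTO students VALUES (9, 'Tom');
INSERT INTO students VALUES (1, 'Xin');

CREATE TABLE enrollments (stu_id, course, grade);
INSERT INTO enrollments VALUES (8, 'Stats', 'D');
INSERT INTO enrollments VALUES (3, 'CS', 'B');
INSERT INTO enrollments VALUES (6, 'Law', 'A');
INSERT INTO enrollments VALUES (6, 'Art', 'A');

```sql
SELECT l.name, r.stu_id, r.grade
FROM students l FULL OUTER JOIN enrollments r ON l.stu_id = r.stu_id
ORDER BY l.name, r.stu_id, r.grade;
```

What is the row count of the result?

6

FULL OUTER JOIN keeps every row from both sides; unmatched rows get NULL for the other side's columns.
Matching on l.stu_id = r.stu_id.
- l row (stu_id=8): matches 1 r row(s) → 1 output row(s).
- l row (stu_id=6): matches 2 r row(s) → 2 output row(s).
- l row (stu_id=9): no match → kept, r columns NULL.
- l row (stu_id=1): no match → kept, r columns NULL.
- plus 1 unmatched r row(s), each kept with NULL l columns.
Total: 3 matched + 3 padded = 6 rows.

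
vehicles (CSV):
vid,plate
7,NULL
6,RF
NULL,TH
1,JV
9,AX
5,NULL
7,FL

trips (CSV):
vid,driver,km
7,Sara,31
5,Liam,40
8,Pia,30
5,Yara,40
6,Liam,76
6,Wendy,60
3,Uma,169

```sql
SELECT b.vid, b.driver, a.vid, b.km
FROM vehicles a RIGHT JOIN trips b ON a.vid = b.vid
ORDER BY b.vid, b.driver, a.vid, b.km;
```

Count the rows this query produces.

8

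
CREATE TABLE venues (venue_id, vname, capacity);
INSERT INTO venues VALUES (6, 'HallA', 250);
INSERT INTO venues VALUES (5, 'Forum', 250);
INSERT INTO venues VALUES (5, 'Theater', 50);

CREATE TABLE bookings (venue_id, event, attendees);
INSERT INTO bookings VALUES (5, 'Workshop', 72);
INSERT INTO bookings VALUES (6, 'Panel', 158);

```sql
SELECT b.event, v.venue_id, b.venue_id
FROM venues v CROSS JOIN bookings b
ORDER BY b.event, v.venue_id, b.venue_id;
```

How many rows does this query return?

CROSS JOIN pairs every row of `venues` with every row of `bookings`: 3 × 2 = 6 rows.

6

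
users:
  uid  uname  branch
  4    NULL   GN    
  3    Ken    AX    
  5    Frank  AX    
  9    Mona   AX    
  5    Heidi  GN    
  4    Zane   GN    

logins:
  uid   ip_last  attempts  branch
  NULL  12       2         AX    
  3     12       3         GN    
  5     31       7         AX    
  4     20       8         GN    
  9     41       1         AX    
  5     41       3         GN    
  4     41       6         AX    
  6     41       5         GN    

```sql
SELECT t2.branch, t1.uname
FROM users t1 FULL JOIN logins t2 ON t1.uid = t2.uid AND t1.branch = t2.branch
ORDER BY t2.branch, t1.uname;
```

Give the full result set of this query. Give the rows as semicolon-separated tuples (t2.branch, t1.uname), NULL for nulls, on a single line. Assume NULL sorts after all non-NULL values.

(AX, Frank); (AX, Mona); (AX, NULL); (AX, NULL); (GN, Heidi); (GN, Zane); (GN, NULL); (GN, NULL); (GN, NULL); (NULL, Ken)

FULL OUTER JOIN keeps every row from both sides; unmatched rows get NULL for the other side's columns.
Matching on t1.uid = t2.uid AND t1.branch = t2.branch. A NULL in a compared column never satisfies the condition.
- t1 row (uid=4, branch=GN): matches 1 t2 row(s) → 1 output row(s).
- t1 row (uid=3, branch=AX): no match → kept, t2 columns NULL.
- t1 row (uid=5, branch=AX): matches 1 t2 row(s) → 1 output row(s).
- t1 row (uid=9, branch=AX): matches 1 t2 row(s) → 1 output row(s).
- t1 row (uid=5, branch=GN): matches 1 t2 row(s) → 1 output row(s).
- t1 row (uid=4, branch=GN): matches 1 t2 row(s) → 1 output row(s).
- plus 4 unmatched t2 row(s), each kept with NULL t1 columns.
After projecting and ordering:
t2.branch | t1.uname
AX | Frank
AX | Mona
AX | NULL
AX | NULL
GN | Heidi
GN | Zane
GN | NULL
GN | NULL
GN | NULL
NULL | Ken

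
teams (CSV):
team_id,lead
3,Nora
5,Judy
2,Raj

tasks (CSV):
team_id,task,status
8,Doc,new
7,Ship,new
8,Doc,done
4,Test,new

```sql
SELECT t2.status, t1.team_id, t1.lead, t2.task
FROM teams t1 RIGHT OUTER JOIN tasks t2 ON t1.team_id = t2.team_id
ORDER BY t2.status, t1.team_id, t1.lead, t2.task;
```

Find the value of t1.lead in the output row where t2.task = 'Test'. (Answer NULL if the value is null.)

NULL

RIGHT JOIN keeps every row from `tasks`; unmatched rows get NULL for `teams`'s columns.
Matching on t1.team_id = t2.team_id.
- t1 row (team_id=3): no match.
- t1 row (team_id=5): no match.
- t1 row (team_id=2): no match.
- plus 4 unmatched t2 row(s), each kept with NULL t1 columns.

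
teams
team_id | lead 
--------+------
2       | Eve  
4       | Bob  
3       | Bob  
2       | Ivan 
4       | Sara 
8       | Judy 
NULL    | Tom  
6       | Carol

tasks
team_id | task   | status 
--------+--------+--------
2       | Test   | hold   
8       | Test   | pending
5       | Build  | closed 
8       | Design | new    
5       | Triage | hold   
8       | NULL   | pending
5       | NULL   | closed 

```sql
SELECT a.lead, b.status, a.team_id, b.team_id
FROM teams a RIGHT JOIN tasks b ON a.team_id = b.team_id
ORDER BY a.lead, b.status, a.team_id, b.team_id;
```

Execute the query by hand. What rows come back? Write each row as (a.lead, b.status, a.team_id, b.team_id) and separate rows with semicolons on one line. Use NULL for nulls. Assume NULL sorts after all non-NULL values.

(Eve, hold, 2, 2); (Ivan, hold, 2, 2); (Judy, new, 8, 8); (Judy, pending, 8, 8); (Judy, pending, 8, 8); (NULL, closed, NULL, 5); (NULL, closed, NULL, 5); (NULL, hold, NULL, 5)

RIGHT JOIN keeps every row from `tasks`; unmatched rows get NULL for `teams`'s columns.
Matching on a.team_id = b.team_id. A NULL in a compared column never satisfies the condition.
Matched pairs: 5; unmatched b rows kept: 3.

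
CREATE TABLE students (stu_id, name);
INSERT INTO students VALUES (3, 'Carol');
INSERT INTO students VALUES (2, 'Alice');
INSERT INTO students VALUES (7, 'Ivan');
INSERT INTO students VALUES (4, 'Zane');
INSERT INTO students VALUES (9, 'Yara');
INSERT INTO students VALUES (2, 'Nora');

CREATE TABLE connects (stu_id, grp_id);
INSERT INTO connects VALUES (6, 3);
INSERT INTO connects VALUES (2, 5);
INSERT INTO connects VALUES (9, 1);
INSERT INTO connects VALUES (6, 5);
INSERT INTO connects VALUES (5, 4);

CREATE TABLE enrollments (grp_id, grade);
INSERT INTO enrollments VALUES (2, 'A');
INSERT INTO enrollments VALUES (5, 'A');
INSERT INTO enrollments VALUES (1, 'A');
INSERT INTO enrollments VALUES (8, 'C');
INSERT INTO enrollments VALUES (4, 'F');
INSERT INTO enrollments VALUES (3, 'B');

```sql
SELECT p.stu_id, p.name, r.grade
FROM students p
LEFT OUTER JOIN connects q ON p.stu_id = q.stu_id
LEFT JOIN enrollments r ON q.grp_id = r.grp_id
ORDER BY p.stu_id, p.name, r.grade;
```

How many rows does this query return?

Step 1 — p LEFT JOIN q on stu_id → 6 row(s).
Then LEFT JOIN `enrollments r` on grp_id: each of those 6 rows is kept; rows whose q.grp_id has no match in r get NULL for r's columns.
Result: 6 row(s).

6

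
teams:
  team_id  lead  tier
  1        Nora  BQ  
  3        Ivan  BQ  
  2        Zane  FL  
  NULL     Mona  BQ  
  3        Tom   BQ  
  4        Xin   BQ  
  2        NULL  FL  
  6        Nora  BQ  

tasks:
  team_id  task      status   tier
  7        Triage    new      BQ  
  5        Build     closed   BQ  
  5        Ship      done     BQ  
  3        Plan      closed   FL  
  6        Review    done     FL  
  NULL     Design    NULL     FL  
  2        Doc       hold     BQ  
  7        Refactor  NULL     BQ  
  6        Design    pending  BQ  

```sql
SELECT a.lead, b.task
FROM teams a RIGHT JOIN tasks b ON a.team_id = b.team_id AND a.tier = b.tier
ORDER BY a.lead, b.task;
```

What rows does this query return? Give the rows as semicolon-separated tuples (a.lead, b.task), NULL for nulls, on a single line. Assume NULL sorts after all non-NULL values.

(Nora, Design); (NULL, Build); (NULL, Design); (NULL, Doc); (NULL, Plan); (NULL, Refactor); (NULL, Review); (NULL, Ship); (NULL, Triage)

RIGHT JOIN keeps every row from `tasks`; unmatched rows get NULL for `teams`'s columns.
Matching on a.team_id = b.team_id AND a.tier = b.tier. A NULL in a compared column never satisfies the condition.
- a[0] team_id=1, tier=BQ → no match.
- a[1] team_id=3, tier=BQ → no match.
- a[2] team_id=2, tier=FL → no match.
- a[3] team_id=NULL, tier=BQ → no match.
- a[4] team_id=3, tier=BQ → no match.
- a[5] team_id=4, tier=BQ → no match.
- a[6] team_id=2, tier=FL → no match.
- a[7] team_id=6, tier=BQ → 1 match(es) in b → 1 row(s).
- plus 8 unmatched b row(s), each kept with NULL a columns.
After projecting and ordering:
a.lead | b.task
Nora | Design
NULL | Build
NULL | Design
NULL | Doc
NULL | Plan
NULL | Refactor
NULL | Review
NULL | Ship
NULL | Triage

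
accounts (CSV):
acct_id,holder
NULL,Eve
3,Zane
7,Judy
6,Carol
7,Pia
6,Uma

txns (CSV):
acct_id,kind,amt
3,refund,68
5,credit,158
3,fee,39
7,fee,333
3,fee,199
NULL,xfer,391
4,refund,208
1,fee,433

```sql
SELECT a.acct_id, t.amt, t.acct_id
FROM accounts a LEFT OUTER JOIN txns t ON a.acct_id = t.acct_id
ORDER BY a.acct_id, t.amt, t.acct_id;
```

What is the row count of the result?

LEFT JOIN keeps every row from `accounts`; unmatched rows get NULL for `txns`'s columns.
Matching on a.acct_id = t.acct_id. A NULL in a compared column never satisfies the condition.
Matched pairs: 5; unmatched a rows kept: 3.
Total: 5 matched + 3 padded = 8 rows.

8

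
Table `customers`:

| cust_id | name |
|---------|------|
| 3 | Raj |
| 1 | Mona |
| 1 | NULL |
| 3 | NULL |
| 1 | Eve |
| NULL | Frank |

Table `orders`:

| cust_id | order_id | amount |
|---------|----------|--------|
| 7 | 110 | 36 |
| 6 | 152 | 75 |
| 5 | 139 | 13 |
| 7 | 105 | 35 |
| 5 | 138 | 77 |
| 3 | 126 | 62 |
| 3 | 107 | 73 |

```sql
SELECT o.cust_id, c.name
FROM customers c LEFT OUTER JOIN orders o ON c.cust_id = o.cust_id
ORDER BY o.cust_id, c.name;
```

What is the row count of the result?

8

LEFT JOIN keeps every row from `customers`; unmatched rows get NULL for `orders`'s columns.
Matching on c.cust_id = o.cust_id. A NULL in a compared column never satisfies the condition.
- c[0] cust_id=3 → 2 match(es) in o → 2 row(s).
- c[1] cust_id=1 → no match; kept with NULLs on the o side.
- c[2] cust_id=1 → no match; kept with NULLs on the o side.
- c[3] cust_id=3 → 2 match(es) in o → 2 row(s).
- c[4] cust_id=1 → no match; kept with NULLs on the o side.
- c[5] cust_id=NULL → no match; kept with NULLs on the o side.
Total: 4 matched + 4 padded = 8 rows.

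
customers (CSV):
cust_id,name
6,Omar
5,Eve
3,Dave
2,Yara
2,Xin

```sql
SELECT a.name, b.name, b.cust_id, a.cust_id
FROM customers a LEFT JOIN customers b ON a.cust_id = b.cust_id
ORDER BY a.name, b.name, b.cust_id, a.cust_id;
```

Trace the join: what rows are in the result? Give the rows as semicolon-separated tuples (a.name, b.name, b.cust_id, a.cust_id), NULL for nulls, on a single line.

(Dave, Dave, 3, 3); (Eve, Eve, 5, 5); (Omar, Omar, 6, 6); (Xin, Xin, 2, 2); (Xin, Yara, 2, 2); (Yara, Xin, 2, 2); (Yara, Yara, 2, 2)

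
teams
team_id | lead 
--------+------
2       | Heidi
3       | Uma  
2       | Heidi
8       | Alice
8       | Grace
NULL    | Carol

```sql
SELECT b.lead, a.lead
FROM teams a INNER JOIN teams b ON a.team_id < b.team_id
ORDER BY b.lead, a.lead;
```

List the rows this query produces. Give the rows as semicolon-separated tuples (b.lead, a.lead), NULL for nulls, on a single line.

(Alice, Heidi); (Alice, Heidi); (Alice, Uma); (Grace, Heidi); (Grace, Heidi); (Grace, Uma); (Uma, Heidi); (Uma, Heidi)

INNER JOIN keeps only pairs where the ON condition holds.
Matching on a.team_id < b.team_id. A NULL in a compared column never satisfies the condition.
- a row (team_id=2): matches 3 b row(s) → 3 output row(s).
- a row (team_id=3): matches 2 b row(s) → 2 output row(s).
- a row (team_id=2): matches 3 b row(s) → 3 output row(s).
- a row (team_id=8): no match → dropped.
- a row (team_id=8): no match → dropped.
- a row (team_id=NULL): no match → dropped.
After projecting and ordering:
b.lead | a.lead
Alice | Heidi
Alice | Heidi
Alice | Uma
Grace | Heidi
Grace | Heidi
Grace | Uma
Uma | Heidi
Uma | Heidi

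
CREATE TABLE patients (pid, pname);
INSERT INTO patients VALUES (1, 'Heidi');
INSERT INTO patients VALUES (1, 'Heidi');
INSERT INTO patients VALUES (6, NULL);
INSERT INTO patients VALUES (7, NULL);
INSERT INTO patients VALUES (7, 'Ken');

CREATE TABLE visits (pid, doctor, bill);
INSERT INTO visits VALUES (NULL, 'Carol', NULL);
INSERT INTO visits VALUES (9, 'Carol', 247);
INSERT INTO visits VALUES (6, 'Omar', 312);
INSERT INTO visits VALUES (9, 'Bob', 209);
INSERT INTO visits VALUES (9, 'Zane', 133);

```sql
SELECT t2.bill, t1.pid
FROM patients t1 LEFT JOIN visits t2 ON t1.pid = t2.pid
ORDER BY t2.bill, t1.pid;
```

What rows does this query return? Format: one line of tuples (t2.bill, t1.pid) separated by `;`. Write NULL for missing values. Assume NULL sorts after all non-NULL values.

(312, 6); (NULL, 1); (NULL, 1); (NULL, 7); (NULL, 7)

LEFT JOIN keeps every row from `patients`; unmatched rows get NULL for `visits`'s columns.
Matching on t1.pid = t2.pid. A NULL in a compared column never satisfies the condition.
- t1 (pid=1) has no partner → padded with NULL.
- t1 (pid=1) has no partner → padded with NULL.
- t1 (pid=6) pairs with 1 row(s) of t2.
- t1 (pid=7) has no partner → padded with NULL.
- t1 (pid=7) has no partner → padded with NULL.
After projecting and ordering:
t2.bill | t1.pid
312 | 6
NULL | 1
NULL | 1
NULL | 7
NULL | 7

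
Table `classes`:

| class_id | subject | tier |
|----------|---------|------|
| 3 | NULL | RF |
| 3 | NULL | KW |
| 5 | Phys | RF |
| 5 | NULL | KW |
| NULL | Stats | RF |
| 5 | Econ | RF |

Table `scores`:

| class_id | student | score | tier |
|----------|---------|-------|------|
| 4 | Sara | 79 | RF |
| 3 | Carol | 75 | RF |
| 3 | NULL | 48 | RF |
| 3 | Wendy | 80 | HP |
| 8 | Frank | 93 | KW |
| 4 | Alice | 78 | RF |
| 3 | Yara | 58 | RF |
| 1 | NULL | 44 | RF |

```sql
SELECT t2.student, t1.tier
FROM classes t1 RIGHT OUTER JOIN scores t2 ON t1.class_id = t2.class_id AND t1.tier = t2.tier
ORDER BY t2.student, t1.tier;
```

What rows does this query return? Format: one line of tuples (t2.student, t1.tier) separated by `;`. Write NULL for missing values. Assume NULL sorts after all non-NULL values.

(Alice, NULL); (Carol, RF); (Frank, NULL); (Sara, NULL); (Wendy, NULL); (Yara, RF); (NULL, RF); (NULL, NULL)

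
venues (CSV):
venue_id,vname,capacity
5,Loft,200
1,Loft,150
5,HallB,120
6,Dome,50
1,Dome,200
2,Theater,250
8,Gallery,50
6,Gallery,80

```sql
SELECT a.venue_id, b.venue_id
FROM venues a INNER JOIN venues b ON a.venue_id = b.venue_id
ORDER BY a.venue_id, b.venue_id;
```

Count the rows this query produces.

INNER JOIN keeps only pairs where the ON condition holds.
Matching on a.venue_id = b.venue_id.
- a row (venue_id=5): matches 2 b row(s) → 2 output row(s).
- a row (venue_id=1): matches 2 b row(s) → 2 output row(s).
- a row (venue_id=5): matches 2 b row(s) → 2 output row(s).
- a row (venue_id=6): matches 2 b row(s) → 2 output row(s).
- a row (venue_id=1): matches 2 b row(s) → 2 output row(s).
- a row (venue_id=2): matches 1 b row(s) → 1 output row(s).
- a row (venue_id=8): matches 1 b row(s) → 1 output row(s).
- a row (venue_id=6): matches 2 b row(s) → 2 output row(s).
Total: 14 rows.

14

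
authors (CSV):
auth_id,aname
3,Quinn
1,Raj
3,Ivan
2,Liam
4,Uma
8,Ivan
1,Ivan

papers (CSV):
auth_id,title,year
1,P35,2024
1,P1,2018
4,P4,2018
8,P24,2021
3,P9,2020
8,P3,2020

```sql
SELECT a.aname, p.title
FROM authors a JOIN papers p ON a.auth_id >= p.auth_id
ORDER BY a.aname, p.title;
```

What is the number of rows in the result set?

22

INNER JOIN keeps only pairs where the ON condition holds.
Matching on a.auth_id >= p.auth_id.
Matched pairs: 22.
Total: 22 rows.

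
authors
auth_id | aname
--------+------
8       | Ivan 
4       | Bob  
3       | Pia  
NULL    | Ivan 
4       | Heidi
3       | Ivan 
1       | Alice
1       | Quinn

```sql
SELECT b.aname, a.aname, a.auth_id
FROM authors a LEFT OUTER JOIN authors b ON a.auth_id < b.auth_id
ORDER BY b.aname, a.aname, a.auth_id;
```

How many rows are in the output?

LEFT JOIN keeps every row from `authors a`; unmatched rows get NULL for `authors b`'s columns.
Matching on a.auth_id < b.auth_id. A NULL in a compared column never satisfies the condition.
- a[0] auth_id=8 → no match; kept with NULLs on the b side.
- a[1] auth_id=4 → 1 match(es) in b → 1 row(s).
- a[2] auth_id=3 → 3 match(es) in b → 3 row(s).
- a[3] auth_id=NULL → no match; kept with NULLs on the b side.
- a[4] auth_id=4 → 1 match(es) in b → 1 row(s).
- a[5] auth_id=3 → 3 match(es) in b → 3 row(s).
- a[6] auth_id=1 → 5 match(es) in b → 5 row(s).
- a[7] auth_id=1 → 5 match(es) in b → 5 row(s).
Total: 18 matched + 2 padded = 20 rows.

20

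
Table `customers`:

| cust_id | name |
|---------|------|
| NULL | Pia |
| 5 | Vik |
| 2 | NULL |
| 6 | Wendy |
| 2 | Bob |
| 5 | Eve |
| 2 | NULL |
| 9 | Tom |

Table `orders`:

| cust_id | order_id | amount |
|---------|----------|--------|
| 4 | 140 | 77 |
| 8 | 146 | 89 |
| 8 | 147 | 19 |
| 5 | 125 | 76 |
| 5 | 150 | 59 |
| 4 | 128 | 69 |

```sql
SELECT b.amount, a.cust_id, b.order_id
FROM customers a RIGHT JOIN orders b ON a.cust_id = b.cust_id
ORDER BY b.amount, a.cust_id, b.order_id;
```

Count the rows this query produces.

RIGHT JOIN keeps every row from `orders`; unmatched rows get NULL for `customers`'s columns.
Matching on a.cust_id = b.cust_id. A NULL in a compared column never satisfies the condition.
Matched pairs: 4; unmatched b rows kept: 4.
Total: 4 matched + 4 padded = 8 rows.

8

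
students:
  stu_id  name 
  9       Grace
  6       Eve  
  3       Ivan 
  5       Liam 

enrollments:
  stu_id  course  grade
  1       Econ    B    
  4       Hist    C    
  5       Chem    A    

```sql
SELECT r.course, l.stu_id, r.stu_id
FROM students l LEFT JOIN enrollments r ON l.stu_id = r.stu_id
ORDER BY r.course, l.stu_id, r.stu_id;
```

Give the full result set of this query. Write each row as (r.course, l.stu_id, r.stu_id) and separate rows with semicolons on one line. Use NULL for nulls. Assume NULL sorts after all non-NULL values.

(Chem, 5, 5); (NULL, 3, NULL); (NULL, 6, NULL); (NULL, 9, NULL)

LEFT JOIN keeps every row from `students`; unmatched rows get NULL for `enrollments`'s columns.
Matching on l.stu_id = r.stu_id.
Matched pairs: 1; unmatched l rows kept: 3.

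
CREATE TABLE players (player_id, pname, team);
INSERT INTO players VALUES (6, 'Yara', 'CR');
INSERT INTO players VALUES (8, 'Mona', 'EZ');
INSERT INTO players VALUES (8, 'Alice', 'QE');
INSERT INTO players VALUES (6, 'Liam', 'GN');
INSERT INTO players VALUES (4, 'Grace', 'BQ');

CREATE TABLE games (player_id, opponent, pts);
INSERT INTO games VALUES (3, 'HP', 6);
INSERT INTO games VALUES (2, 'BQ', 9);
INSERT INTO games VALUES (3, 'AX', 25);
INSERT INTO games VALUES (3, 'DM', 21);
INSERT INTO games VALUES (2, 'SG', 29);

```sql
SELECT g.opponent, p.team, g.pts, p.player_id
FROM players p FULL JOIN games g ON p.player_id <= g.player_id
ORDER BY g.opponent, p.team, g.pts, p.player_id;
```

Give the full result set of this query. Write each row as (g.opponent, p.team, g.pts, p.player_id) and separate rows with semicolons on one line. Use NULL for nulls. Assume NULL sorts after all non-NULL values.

(AX, NULL, 25, NULL); (BQ, NULL, 9, NULL); (DM, NULL, 21, NULL); (HP, NULL, 6, NULL); (SG, NULL, 29, NULL); (NULL, BQ, NULL, 4); (NULL, CR, NULL, 6); (NULL, EZ, NULL, 8); (NULL, GN, NULL, 6); (NULL, QE, NULL, 8)

FULL OUTER JOIN keeps every row from both sides; unmatched rows get NULL for the other side's columns.
Matching on p.player_id <= g.player_id.
- p[0] player_id=6 → no match; kept with NULLs on the g side.
- p[1] player_id=8 → no match; kept with NULLs on the g side.
- p[2] player_id=8 → no match; kept with NULLs on the g side.
- p[3] player_id=6 → no match; kept with NULLs on the g side.
- p[4] player_id=4 → no match; kept with NULLs on the g side.
- 5 g row(s) had no p match → kept, p columns NULL.
After projecting and ordering:
g.opponent | p.team | g.pts | p.player_id
AX | NULL | 25 | NULL
BQ | NULL | 9 | NULL
DM | NULL | 21 | NULL
HP | NULL | 6 | NULL
SG | NULL | 29 | NULL
NULL | BQ | NULL | 4
NULL | CR | NULL | 6
NULL | EZ | NULL | 8
NULL | GN | NULL | 6
NULL | QE | NULL | 8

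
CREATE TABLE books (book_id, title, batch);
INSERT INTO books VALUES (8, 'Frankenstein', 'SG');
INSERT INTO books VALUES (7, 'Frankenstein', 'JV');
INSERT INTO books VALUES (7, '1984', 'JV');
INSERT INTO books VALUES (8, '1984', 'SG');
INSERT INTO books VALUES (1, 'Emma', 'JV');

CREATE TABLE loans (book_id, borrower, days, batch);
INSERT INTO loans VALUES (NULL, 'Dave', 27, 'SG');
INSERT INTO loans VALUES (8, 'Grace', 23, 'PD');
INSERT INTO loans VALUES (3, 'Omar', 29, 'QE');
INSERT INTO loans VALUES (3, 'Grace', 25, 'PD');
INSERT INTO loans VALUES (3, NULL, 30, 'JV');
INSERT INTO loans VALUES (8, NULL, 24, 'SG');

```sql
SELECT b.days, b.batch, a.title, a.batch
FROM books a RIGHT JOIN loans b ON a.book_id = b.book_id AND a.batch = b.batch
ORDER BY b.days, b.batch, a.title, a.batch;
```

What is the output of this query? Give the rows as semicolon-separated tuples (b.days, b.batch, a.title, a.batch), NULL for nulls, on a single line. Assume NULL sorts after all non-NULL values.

RIGHT JOIN keeps every row from `loans`; unmatched rows get NULL for `books`'s columns.
Matching on a.book_id = b.book_id AND a.batch = b.batch. A NULL in a compared column never satisfies the condition.
Matched pairs: 2; unmatched b rows kept: 5.

(23, PD, NULL, NULL); (24, SG, 1984, SG); (24, SG, Frankenstein, SG); (25, PD, NULL, NULL); (27, SG, NULL, NULL); (29, QE, NULL, NULL); (30, JV, NULL, NULL)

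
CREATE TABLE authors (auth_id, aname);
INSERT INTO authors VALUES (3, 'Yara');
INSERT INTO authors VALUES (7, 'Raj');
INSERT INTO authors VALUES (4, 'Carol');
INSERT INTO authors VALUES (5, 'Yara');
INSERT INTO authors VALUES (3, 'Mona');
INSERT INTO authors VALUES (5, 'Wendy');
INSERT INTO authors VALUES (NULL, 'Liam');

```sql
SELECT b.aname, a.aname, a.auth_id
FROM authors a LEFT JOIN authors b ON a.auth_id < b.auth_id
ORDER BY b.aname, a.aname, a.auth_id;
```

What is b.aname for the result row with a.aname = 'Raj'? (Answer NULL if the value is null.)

NULL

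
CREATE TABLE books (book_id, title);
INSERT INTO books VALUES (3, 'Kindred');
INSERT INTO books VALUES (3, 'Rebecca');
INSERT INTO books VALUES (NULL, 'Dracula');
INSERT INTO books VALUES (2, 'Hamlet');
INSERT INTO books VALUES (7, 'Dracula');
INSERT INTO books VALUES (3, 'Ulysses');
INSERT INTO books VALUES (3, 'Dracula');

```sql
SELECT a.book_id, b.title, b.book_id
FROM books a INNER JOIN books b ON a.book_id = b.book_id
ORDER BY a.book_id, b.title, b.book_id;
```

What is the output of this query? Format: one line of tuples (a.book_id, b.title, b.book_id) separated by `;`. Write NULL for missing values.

INNER JOIN keeps only pairs where the ON condition holds.
Matching on a.book_id = b.book_id. A NULL in a compared column never satisfies the condition.
Matched pairs: 18.

(2, Hamlet, 2); (3, Dracula, 3); (3, Dracula, 3); (3, Dracula, 3); (3, Dracula, 3); (3, Kindred, 3); (3, Kindred, 3); (3, Kindred, 3); (3, Kindred, 3); (3, Rebecca, 3); (3, Rebecca, 3); (3, Rebecca, 3); (3, Rebecca, 3); (3, Ulysses, 3); (3, Ulysses, 3); (3, Ulysses, 3); (3, Ulysses, 3); (7, Dracula, 7)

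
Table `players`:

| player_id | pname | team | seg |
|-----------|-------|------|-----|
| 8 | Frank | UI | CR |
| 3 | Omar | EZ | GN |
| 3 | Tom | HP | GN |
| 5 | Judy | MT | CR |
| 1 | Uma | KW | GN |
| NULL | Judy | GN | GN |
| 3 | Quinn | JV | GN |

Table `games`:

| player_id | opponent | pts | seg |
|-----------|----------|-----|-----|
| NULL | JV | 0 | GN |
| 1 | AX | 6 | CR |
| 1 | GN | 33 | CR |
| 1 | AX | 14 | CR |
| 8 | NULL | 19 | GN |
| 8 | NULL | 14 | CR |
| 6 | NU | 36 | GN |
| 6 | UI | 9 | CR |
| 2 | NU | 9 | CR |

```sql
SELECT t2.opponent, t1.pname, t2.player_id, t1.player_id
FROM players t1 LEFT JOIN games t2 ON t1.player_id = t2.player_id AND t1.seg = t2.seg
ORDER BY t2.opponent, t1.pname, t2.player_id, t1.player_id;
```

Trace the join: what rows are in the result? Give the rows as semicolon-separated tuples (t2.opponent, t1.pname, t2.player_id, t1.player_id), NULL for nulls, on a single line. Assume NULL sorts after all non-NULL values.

(NULL, Frank, 8, 8); (NULL, Judy, NULL, 5); (NULL, Judy, NULL, NULL); (NULL, Omar, NULL, 3); (NULL, Quinn, NULL, 3); (NULL, Tom, NULL, 3); (NULL, Uma, NULL, 1)

LEFT JOIN keeps every row from `players`; unmatched rows get NULL for `games`'s columns.
Matching on t1.player_id = t2.player_id AND t1.seg = t2.seg. A NULL in a compared column never satisfies the condition.
Matched pairs: 1; unmatched t1 rows kept: 6.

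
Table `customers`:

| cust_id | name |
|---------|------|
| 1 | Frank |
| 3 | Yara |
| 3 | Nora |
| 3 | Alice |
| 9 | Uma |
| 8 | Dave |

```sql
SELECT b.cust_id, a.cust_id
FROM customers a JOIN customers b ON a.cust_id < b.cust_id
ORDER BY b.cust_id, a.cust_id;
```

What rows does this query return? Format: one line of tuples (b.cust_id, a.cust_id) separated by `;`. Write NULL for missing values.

(3, 1); (3, 1); (3, 1); (8, 1); (8, 3); (8, 3); (8, 3); (9, 1); (9, 3); (9, 3); (9, 3); (9, 8)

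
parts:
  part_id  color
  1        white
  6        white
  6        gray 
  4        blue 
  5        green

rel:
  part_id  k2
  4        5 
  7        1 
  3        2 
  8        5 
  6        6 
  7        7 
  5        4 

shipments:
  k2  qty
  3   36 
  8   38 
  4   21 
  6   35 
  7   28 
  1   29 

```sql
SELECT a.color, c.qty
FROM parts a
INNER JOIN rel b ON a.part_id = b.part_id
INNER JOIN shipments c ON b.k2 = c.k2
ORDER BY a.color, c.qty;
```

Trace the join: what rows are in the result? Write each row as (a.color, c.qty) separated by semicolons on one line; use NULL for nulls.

(gray, 35); (green, 21); (white, 35)

Joins associate left-to-right: parts INNER JOIN rel on part_id gives 4 intermediate row(s).
Then INNER JOIN `shipments c` on k2: keep only rows whose b.k2 appears in c.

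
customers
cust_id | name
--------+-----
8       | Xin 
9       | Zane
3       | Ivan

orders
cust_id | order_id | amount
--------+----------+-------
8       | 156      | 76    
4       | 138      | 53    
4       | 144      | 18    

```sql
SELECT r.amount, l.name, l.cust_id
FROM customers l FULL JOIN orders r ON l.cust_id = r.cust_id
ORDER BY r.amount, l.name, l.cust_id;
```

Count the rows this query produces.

FULL OUTER JOIN keeps every row from both sides; unmatched rows get NULL for the other side's columns.
Matching on l.cust_id = r.cust_id.
- cust_id=8: 1 matching r row(s), so 1 row(s) emitted.
- cust_id=9: no r row matches, row kept with r columns NULL.
- cust_id=3: no r row matches, row kept with r columns NULL.
- 2 r row(s) had no l match → kept, l columns NULL.
Total: 1 matched + 4 padded = 5 rows.

5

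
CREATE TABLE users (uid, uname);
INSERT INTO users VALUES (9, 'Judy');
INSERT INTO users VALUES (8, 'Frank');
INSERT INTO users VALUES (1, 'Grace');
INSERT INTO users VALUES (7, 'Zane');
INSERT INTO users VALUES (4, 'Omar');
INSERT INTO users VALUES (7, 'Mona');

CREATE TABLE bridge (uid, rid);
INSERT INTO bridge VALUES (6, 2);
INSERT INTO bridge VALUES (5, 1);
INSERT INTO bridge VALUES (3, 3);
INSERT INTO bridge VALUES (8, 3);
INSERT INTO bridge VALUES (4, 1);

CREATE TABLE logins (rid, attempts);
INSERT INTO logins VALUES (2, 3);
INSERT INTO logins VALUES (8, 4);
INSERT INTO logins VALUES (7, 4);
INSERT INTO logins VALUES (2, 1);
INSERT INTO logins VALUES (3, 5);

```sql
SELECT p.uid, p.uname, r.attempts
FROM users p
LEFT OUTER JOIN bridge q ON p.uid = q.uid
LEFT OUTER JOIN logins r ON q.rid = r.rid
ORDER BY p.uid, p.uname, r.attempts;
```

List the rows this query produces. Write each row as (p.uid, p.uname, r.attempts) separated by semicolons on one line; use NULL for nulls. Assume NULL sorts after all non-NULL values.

(1, Grace, NULL); (4, Omar, NULL); (7, Mona, NULL); (7, Zane, NULL); (8, Frank, 5); (9, Judy, NULL)

Joins associate left-to-right: users LEFT JOIN bridge on uid gives 6 intermediate row(s).
Then LEFT JOIN `logins r` on rid: each of those 6 rows is kept; rows whose q.rid has no match in r get NULL for r's columns.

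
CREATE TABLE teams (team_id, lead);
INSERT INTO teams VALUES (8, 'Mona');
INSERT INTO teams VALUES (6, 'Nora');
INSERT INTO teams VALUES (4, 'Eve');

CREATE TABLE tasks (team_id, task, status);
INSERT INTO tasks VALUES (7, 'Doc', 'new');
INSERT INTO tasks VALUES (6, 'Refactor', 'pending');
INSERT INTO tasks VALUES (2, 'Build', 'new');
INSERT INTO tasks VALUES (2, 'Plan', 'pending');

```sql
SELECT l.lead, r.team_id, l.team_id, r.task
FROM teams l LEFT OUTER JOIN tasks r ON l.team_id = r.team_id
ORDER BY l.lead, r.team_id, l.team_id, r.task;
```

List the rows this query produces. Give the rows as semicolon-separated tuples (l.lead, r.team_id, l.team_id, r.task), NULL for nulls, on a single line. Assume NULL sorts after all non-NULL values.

LEFT JOIN keeps every row from `teams`; unmatched rows get NULL for `tasks`'s columns.
Matching on l.team_id = r.team_id.
- l[0] team_id=8 → no match; kept with NULLs on the r side.
- l[1] team_id=6 → 1 match(es) in r → 1 row(s).
- l[2] team_id=4 → no match; kept with NULLs on the r side.
After projecting and ordering:
l.lead | r.team_id | l.team_id | r.task
Eve | NULL | 4 | NULL
Mona | NULL | 8 | NULL
Nora | 6 | 6 | Refactor

(Eve, NULL, 4, NULL); (Mona, NULL, 8, NULL); (Nora, 6, 6, Refactor)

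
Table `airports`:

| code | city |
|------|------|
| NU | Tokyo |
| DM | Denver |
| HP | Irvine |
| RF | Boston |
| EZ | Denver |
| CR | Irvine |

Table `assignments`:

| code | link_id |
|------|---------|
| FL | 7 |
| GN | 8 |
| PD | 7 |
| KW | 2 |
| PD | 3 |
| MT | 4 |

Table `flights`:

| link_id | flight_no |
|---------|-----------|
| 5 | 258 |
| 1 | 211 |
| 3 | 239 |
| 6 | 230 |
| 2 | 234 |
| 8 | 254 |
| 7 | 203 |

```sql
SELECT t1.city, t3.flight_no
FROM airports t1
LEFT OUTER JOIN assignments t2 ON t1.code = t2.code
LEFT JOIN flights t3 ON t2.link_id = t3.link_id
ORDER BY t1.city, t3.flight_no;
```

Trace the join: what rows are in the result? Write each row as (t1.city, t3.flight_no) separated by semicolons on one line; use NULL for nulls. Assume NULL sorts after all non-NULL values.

Evaluate left to right. First `airports t1 LEFT JOIN assignments t2` on code: 6 row(s).
Then LEFT JOIN `flights t3` on link_id: each of those 6 rows is kept; rows whose t2.link_id has no match in t3 get NULL for t3's columns.

(Boston, NULL); (Denver, NULL); (Denver, NULL); (Irvine, NULL); (Irvine, NULL); (Tokyo, NULL)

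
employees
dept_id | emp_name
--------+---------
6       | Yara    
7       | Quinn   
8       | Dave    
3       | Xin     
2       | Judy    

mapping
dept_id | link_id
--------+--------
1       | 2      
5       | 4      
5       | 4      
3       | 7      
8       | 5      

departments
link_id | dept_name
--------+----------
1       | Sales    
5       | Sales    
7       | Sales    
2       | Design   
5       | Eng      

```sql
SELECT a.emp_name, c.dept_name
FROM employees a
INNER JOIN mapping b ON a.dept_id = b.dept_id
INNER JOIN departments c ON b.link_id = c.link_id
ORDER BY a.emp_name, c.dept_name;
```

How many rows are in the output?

3

Evaluate left to right. First `employees a INNER JOIN mapping b` on dept_id: 2 row(s).
Then INNER JOIN `departments c` on link_id: keep only rows whose b.link_id appears in c.
Result: 3 row(s).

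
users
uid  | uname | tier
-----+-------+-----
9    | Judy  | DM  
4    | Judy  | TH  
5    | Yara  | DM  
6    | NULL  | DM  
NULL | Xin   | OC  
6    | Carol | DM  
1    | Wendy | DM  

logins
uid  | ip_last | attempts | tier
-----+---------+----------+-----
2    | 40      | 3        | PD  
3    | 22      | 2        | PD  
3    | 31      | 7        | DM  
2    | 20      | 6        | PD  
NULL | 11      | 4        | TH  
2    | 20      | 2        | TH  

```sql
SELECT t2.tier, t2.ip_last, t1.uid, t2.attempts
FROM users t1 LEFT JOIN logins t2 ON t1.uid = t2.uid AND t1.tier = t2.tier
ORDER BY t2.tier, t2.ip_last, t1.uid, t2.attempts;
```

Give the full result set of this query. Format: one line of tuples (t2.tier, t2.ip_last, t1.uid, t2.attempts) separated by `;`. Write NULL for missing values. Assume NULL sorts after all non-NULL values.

(NULL, NULL, 1, NULL); (NULL, NULL, 4, NULL); (NULL, NULL, 5, NULL); (NULL, NULL, 6, NULL); (NULL, NULL, 6, NULL); (NULL, NULL, 9, NULL); (NULL, NULL, NULL, NULL)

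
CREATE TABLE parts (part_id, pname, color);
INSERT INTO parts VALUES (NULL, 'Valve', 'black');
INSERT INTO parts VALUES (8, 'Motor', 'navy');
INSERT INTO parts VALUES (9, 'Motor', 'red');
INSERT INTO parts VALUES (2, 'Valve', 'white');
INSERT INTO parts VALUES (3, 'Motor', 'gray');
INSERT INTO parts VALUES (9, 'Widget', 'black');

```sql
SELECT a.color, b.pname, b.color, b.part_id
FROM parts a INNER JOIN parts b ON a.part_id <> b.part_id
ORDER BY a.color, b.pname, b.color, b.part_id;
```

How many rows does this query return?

INNER JOIN keeps only pairs where the ON condition holds.
Matching on a.part_id <> b.part_id. A NULL in a compared column never satisfies the condition.
Matched pairs: 18.
Total: 18 rows.

18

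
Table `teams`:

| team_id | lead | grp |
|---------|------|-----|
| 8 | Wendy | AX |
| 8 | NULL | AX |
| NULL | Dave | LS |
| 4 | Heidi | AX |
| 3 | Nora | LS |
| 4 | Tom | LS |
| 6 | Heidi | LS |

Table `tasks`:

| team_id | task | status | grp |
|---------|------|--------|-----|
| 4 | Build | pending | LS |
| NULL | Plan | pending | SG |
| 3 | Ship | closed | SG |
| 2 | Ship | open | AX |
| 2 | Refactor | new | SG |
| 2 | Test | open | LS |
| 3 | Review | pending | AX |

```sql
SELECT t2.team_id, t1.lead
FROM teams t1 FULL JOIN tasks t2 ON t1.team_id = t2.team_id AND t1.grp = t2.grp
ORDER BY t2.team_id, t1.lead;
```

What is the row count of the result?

13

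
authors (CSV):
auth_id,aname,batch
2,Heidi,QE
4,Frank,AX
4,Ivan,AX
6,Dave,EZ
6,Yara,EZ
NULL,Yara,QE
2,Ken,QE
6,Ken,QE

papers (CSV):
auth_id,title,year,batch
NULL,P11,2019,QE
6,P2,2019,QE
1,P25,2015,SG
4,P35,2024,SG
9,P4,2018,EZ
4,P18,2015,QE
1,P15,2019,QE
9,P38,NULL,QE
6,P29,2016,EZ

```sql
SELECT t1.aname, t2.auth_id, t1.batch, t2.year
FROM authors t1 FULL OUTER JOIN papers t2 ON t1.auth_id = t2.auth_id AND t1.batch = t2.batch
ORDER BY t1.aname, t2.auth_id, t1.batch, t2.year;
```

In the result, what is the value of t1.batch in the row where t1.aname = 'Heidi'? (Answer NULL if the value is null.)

QE

FULL OUTER JOIN keeps every row from both sides; unmatched rows get NULL for the other side's columns.
Matching on t1.auth_id = t2.auth_id AND t1.batch = t2.batch. A NULL in a compared column never satisfies the condition.
- auth_id=2, batch=QE: no t2 row matches, row kept with t2 columns NULL.
- auth_id=4, batch=AX: no t2 row matches, row kept with t2 columns NULL.
- auth_id=4, batch=AX: no t2 row matches, row kept with t2 columns NULL.
- auth_id=6, batch=EZ: 1 matching t2 row(s), so 1 row(s) emitted.
- auth_id=6, batch=EZ: 1 matching t2 row(s), so 1 row(s) emitted.
- auth_id=NULL, batch=QE: no t2 row matches, row kept with t2 columns NULL.
- auth_id=2, batch=QE: no t2 row matches, row kept with t2 columns NULL.
- auth_id=6, batch=QE: 1 matching t2 row(s), so 1 row(s) emitted.
- 7 row(s) from t2 found no t1 partner → padded with NULL.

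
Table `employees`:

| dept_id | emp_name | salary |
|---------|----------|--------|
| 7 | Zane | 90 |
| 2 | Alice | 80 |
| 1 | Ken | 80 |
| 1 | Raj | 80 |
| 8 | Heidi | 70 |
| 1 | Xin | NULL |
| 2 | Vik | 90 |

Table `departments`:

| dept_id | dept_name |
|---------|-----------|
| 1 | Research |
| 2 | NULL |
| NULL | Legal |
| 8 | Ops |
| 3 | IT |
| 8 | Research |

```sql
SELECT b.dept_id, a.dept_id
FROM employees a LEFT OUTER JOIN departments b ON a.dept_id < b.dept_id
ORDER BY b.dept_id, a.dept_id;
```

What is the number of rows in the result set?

LEFT JOIN keeps every row from `employees`; unmatched rows get NULL for `departments`'s columns.
Matching on a.dept_id < b.dept_id. A NULL in a compared column never satisfies the condition.
Matched pairs: 20; unmatched a rows kept: 1.
Total: 20 matched + 1 padded = 21 rows.

21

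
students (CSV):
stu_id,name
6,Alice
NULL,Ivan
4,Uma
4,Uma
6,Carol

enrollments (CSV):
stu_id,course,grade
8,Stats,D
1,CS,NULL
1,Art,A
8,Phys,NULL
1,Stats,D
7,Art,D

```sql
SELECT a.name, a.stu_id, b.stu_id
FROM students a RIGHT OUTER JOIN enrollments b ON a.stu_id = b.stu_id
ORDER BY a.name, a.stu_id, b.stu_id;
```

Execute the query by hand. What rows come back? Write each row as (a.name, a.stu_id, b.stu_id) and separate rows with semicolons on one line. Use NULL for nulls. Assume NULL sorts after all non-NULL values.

(NULL, NULL, 1); (NULL, NULL, 1); (NULL, NULL, 1); (NULL, NULL, 7); (NULL, NULL, 8); (NULL, NULL, 8)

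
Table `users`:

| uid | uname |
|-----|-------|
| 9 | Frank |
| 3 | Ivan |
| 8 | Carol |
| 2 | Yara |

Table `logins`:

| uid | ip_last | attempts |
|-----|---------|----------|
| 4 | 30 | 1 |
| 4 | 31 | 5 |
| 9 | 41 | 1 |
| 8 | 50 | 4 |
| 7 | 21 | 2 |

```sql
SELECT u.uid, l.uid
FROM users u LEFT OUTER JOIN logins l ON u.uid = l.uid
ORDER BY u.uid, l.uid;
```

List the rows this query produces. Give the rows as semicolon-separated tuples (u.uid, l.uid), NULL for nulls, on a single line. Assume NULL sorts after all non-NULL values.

LEFT JOIN keeps every row from `users`; unmatched rows get NULL for `logins`'s columns.
Matching on u.uid = l.uid.
Matched pairs: 2; unmatched u rows kept: 2.

(2, NULL); (3, NULL); (8, 8); (9, 9)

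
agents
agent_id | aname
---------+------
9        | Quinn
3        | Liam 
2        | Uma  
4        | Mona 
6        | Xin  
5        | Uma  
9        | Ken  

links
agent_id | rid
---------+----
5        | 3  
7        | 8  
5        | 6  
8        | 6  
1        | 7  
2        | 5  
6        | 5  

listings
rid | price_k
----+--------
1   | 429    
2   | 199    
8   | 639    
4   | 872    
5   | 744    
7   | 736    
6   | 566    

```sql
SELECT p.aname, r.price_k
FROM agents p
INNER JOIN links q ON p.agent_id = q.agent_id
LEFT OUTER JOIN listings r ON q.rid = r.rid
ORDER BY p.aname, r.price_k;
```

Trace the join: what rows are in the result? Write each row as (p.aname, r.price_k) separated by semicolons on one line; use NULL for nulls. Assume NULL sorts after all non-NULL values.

(Uma, 566); (Uma, 744); (Uma, NULL); (Xin, 744)

Joins associate left-to-right: agents INNER JOIN links on agent_id gives 4 intermediate row(s).
Then LEFT JOIN `listings r` on rid: each of those 4 rows is kept; rows whose q.rid has no match in r get NULL for r's columns.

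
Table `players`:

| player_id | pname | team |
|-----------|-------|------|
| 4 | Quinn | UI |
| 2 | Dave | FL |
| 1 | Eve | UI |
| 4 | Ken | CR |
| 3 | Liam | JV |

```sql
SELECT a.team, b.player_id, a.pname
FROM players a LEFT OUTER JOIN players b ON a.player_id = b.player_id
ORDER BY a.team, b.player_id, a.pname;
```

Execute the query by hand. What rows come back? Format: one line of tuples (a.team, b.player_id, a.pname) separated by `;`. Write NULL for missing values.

(CR, 4, Ken); (CR, 4, Ken); (FL, 2, Dave); (JV, 3, Liam); (UI, 1, Eve); (UI, 4, Quinn); (UI, 4, Quinn)

LEFT JOIN keeps every row from `players a`; unmatched rows get NULL for `players b`'s columns.
Matching on a.player_id = b.player_id.
- a (player_id=4) pairs with 2 row(s) of b.
- a (player_id=2) pairs with 1 row(s) of b.
- a (player_id=1) pairs with 1 row(s) of b.
- a (player_id=4) pairs with 2 row(s) of b.
- a (player_id=3) pairs with 1 row(s) of b.
After projecting and ordering:
a.team | b.player_id | a.pname
CR | 4 | Ken
CR | 4 | Ken
FL | 2 | Dave
JV | 3 | Liam
UI | 1 | Eve
UI | 4 | Quinn
UI | 4 | Quinn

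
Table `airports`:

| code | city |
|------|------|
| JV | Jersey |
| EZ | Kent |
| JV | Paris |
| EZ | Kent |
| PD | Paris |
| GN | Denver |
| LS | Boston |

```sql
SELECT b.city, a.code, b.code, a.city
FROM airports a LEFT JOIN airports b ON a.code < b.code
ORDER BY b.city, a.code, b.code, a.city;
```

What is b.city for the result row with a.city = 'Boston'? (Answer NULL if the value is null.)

LEFT JOIN keeps every row from `airports a`; unmatched rows get NULL for `airports b`'s columns.
Matching on a.code < b.code.
Matched pairs: 19; unmatched a rows kept: 1.

Paris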